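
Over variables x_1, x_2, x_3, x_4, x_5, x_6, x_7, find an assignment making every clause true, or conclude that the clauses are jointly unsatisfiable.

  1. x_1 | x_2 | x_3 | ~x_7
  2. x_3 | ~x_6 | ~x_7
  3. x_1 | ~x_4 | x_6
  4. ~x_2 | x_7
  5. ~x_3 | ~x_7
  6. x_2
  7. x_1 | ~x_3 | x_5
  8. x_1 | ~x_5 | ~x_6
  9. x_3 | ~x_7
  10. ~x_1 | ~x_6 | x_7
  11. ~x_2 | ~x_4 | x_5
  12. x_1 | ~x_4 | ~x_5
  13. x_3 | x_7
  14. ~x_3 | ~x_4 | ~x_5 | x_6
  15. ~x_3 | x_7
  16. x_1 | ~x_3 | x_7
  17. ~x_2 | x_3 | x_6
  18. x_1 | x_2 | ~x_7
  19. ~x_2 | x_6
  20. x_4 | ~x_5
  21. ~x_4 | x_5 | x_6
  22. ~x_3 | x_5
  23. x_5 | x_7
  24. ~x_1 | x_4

Case x_2 = True:
  (~x_2 | x_7) forces x_7 = True.
  (~x_3 | ~x_7) forces x_3 = False.
  Clause (x_3 | ~x_7) is falsified — contradiction.
Case x_2 = False:
  Clause (x_2) is falsified — contradiction.
Both cases fail, so the formula is unsatisfiable.

No satisfying assignment exists.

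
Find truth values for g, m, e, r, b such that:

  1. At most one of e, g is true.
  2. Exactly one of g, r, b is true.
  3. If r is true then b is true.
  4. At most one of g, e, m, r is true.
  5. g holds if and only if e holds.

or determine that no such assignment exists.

g: False, m: True, e: False, r: False, b: True

  (1) {e, g}: 0 true — at most one ✓
  (2) {g, r, b}: 1 true — exactly one ✓
  (3) r=F ⇒ b: vacuous ✓
  (4) {g, e, m, r}: 1 true — at most one ✓
  (5) g=F, e=F — same ✓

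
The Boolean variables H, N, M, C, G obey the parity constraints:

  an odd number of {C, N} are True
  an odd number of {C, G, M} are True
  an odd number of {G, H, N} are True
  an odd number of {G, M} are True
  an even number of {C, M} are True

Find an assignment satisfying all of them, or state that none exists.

H=T, N=T, M=F, C=F, G=T

{C, N}: 1 true → odd ✓
{C, G, M}: 1 true → odd ✓
{G, H, N}: 3 true → odd ✓
{G, M}: 1 true → odd ✓
{C, M}: 0 true → even ✓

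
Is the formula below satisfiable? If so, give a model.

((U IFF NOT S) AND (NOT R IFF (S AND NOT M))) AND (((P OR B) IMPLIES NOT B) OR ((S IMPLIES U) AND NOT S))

U: True, B: True, M: True, R: True, S: False, P: True

  (U IFF NOT S) AND (NOT R IFF (S AND NOT M)) = True
    U IFF NOT S = True
      NOT S = True
    NOT R IFF (S AND NOT M) = True
      NOT R = False
      S AND NOT M = False
        NOT M = False
  ((P OR B) IMPLIES NOT B) OR ((S IMPLIES U) AND NOT S) = True
    (P OR B) IMPLIES NOT B = False
      P OR B = True
      NOT B = False
    (S IMPLIES U) AND NOT S = True
      S IMPLIES U = True
      NOT S = True
Both conjuncts True, so the formula holds.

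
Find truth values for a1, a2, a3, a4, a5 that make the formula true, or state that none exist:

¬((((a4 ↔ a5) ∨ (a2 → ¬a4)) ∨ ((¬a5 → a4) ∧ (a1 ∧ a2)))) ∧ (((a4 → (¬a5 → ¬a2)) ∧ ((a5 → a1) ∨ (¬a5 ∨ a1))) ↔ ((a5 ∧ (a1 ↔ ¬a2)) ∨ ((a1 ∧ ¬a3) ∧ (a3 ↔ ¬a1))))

a1 = False, a2 = True, a3 = True, a4 = True, a5 = False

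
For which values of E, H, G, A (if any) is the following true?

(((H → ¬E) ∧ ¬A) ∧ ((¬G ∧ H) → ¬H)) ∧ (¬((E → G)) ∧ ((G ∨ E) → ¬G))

E: True, H: False, G: False, A: False

  ((H → ¬E) ∧ ¬A) ∧ ((¬G ∧ H) → ¬H) = True
    (H → ¬E) ∧ ¬A = True
      H → ¬E = True
        ¬E = False
      ¬A = True
    (¬G ∧ H) → ¬H = True
      ¬G ∧ H = False
        ¬G = True
      ¬H = True
  ¬((E → G)) ∧ ((G ∨ E) → ¬G) = True
    ¬((E → G)) = True
      E → G = False
    (G ∨ E) → ¬G = True
      G ∨ E = True
      ¬G = True
Both conjuncts True, so the formula holds.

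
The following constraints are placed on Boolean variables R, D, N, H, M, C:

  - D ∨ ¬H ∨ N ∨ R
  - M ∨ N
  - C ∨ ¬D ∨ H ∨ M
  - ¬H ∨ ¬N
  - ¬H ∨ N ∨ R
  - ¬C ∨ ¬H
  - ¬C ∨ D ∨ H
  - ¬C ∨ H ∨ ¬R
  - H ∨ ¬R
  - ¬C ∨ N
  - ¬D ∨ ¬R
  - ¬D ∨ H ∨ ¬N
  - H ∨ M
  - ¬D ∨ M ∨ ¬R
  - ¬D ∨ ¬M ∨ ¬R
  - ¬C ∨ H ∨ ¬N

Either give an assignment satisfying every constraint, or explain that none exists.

Set R = False.
Set D = False.
Set N = True.
  then (¬H ∨ ¬N) forces H = False.
  then (¬C ∨ D ∨ H) forces C = False.
  then (H ∨ M) forces M = True.
All clauses satisfied.

R = False, D = False, N = True, H = False, M = True, C = False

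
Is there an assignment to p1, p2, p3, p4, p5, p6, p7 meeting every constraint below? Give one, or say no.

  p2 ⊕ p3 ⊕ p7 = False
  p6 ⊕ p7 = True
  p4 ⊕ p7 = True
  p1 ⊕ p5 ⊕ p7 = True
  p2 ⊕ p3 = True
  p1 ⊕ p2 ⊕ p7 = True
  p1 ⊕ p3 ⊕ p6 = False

Unsatisfiable

Adding constraints 2, 5, 6, 7 mod 2: every variable appears an even number of times on the left, so the left side is 0.
But the right sides sum to 1 (mod 2). 0 ≠ 1 — the system is inconsistent.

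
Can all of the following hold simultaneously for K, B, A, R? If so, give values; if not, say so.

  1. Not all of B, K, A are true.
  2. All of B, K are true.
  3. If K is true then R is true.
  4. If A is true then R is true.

K: True; B: True; A: False; R: True

  (1) {B, K, A}: 2/3 true — not all ✓
  (2) {B, K}: all 2 true ✓
  (3) K=T ⇒ R: T ✓
  (4) A=F ⇒ R: vacuous ✓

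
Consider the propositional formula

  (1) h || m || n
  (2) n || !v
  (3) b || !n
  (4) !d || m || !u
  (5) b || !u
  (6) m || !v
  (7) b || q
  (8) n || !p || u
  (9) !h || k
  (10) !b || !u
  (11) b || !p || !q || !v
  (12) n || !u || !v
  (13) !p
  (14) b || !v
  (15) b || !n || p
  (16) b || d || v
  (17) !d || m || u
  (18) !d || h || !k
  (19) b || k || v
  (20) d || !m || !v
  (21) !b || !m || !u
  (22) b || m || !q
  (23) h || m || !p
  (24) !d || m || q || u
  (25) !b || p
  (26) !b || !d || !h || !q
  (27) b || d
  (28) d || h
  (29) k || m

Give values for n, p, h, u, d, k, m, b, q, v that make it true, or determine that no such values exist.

Unit clause (!p) forces p = False.
In (!b || p) only !b is left, so b = False.
In (b || d) only d is left, so d = True.
In (b || !n) only !n is left, so n = False.
In (b || !u) only !u is left, so u = False.
In (b || q) only q is left, so q = True.
In (b || !v) only !v is left, so v = False.
In (!d || m || u) only m is left, so m = True.
In (b || k || v) only k is left, so k = True.
In (!d || h || !k) only h is left, so h = True.
All clauses satisfied.

n = False, p = False, h = True, u = False, d = True, k = True, m = True, b = False, q = True, v = False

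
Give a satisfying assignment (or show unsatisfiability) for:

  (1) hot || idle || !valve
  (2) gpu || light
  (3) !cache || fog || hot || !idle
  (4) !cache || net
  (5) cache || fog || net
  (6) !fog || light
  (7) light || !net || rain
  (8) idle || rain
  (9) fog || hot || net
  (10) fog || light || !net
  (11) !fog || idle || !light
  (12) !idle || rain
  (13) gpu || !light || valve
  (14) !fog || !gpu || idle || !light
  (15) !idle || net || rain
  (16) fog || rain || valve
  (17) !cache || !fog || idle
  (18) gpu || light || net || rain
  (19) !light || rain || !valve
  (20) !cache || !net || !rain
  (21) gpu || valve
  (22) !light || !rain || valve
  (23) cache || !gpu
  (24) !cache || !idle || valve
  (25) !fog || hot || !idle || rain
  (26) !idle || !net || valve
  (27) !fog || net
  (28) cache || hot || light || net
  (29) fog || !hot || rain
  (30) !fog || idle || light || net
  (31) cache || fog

Set fog = True.
  then (!fog || light) forces light = True.
  then (!fog || idle || !light) forces idle = True.
  then (!idle || rain) forces rain = True.
  then (!light || !rain || valve) forces valve = True.
  then (!fog || net) forces net = True.
  then (!cache || !net || !rain) forces cache = False.
  then (cache || !gpu) forces gpu = False.
Set hot = False.
All clauses satisfied.

fog: True, cache: False, light: True, net: True, gpu: False, rain: True, idle: True, hot: False, valve: True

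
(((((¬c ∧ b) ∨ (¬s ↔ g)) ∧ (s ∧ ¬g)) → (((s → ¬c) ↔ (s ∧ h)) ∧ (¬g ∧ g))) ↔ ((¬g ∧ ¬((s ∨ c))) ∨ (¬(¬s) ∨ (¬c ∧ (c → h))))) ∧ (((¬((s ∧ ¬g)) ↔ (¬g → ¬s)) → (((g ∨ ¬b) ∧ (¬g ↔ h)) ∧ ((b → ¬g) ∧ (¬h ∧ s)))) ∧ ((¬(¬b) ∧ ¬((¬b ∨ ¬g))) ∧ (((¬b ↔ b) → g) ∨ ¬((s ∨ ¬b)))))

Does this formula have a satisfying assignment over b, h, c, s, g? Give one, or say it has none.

No satisfying assignment exists.

Case g = True: the formula simplifies to (¬(¬s) ∨ (¬c ∧ (c → h))) ∧ ((¬h ∧ (¬b ∧ (¬h ∧ s))) ∧ (¬(¬b) ∧ ¬(¬b))).
  b = True: the conjunct ¬b is False.
  b = False: the conjunct ¬(¬b) becomes ¬(¬False) = False.
Case g = False: the conjunct ¬((¬b ∨ ¬g)) becomes ¬((¬b ∨ True)) = False.
Both cases fail — unsatisfiable.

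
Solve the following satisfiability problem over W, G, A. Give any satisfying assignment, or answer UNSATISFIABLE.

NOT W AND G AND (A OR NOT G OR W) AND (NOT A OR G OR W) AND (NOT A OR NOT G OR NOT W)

Unit clause (NOT W) forces W = False.
Unit clause (G) forces G = True.
In (A OR NOT G OR W) only A is left, so A = True.
Check each clause:
  (NOT W): NOT W holds.
  (G): G holds.
  (A OR NOT G OR W): A holds.
  (NOT A OR G OR W): G holds.
  (NOT A OR NOT G OR NOT W): NOT W holds.
All clauses satisfied.

W = False, G = True, A = True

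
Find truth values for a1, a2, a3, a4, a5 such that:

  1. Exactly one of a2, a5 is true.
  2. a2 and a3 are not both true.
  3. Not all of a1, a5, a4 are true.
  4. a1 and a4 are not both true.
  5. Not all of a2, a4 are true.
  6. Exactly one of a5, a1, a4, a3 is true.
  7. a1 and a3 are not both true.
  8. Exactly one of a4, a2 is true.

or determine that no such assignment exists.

a1 = True; a2 = True; a3 = False; a4 = False; a5 = False

  (1) {a2, a5}: 1 true — exactly one ✓
  (2) a2=T, a3=F — not both ✓
  (3) {a1, a5, a4}: 1/3 true — not all ✓
  (4) a1=T, a4=F — not both ✓
  (5) {a2, a4}: 1/2 true — not all ✓
  (6) {a5, a1, a4, a3}: 1 true — exactly one ✓
  (7) a1=T, a3=F — not both ✓
  (8) {a4, a2}: 1 true — exactly one ✓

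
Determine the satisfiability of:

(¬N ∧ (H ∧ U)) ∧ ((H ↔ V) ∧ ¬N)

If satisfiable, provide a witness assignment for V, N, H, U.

V: True; N: False; H: True; U: True

  ¬N ∧ (H ∧ U) = True
    ¬N = True
    H ∧ U = True
  (H ↔ V) ∧ ¬N = True
    H ↔ V = True
    ¬N = True
Both conjuncts True, so the formula holds.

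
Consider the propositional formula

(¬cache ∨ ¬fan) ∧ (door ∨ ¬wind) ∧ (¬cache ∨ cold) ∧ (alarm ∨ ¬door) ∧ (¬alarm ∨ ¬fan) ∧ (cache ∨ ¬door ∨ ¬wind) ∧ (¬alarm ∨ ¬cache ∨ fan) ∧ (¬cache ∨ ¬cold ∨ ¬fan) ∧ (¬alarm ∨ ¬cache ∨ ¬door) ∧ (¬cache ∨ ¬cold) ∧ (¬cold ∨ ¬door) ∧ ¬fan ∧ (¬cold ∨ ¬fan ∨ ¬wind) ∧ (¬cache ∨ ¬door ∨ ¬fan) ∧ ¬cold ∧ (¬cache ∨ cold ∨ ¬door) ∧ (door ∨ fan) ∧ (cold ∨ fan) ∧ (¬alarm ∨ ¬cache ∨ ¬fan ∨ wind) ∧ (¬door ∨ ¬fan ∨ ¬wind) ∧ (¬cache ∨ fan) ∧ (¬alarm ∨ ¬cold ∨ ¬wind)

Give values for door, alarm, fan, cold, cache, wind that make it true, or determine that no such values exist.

No satisfying assignment exists.

Case fan = True:
  Clause (¬fan) is falsified — contradiction.
Case fan = False:
  (¬cold) forces cold = False.
  Clause (cold ∨ fan) is falsified — contradiction.
Both cases fail, so the formula is unsatisfiable.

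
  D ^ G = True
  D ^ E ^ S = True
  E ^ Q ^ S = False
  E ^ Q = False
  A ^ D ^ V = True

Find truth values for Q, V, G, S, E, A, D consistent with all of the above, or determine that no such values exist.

Q = False; V = False; G = False; S = False; E = False; A = False; D = True

D ^ G = T ^ F = True ✓
D ^ E ^ S = T ^ F ^ F = True ✓
E ^ Q ^ S = F ^ F ^ F = False ✓
E ^ Q = F ^ F = False ✓
A ^ D ^ V = F ^ T ^ F = True ✓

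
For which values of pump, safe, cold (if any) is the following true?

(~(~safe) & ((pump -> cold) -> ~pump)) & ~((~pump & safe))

pump = True, safe = True, cold = False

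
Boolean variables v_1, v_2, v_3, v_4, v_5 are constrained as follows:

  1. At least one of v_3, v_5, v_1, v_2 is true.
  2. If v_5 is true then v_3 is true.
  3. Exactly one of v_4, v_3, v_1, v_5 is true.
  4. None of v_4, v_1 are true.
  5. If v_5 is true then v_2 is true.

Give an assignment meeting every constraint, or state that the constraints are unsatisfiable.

v_1 = False, v_2 = True, v_3 = True, v_4 = False, v_5 = False

  (1) {v_3, v_5, v_1, v_2}: 2 true — at least one ✓
  (2) v_5=F ⇒ v_3: vacuous ✓
  (3) {v_4, v_3, v_1, v_5}: 1 true — exactly one ✓
  (4) {v_4, v_1}: 0 true — none ✓
  (5) v_5=F ⇒ v_2: vacuous ✓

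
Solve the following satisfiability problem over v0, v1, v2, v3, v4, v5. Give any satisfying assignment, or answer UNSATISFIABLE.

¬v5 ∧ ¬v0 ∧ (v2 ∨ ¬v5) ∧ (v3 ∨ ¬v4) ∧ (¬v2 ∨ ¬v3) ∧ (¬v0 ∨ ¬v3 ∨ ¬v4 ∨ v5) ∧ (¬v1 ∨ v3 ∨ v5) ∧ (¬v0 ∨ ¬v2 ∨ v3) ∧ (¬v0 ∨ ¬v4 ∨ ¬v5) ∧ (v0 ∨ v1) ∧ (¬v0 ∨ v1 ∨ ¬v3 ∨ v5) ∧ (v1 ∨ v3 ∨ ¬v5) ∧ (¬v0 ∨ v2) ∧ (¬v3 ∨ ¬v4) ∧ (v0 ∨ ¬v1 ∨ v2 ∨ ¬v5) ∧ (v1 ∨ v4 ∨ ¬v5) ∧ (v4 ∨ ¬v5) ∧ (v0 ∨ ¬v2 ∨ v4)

Unit clause (¬v5) forces v5 = False.
Unit clause (¬v0) forces v0 = False.
In (v0 ∨ v1) only v1 is left, so v1 = True.
In (¬v1 ∨ v3 ∨ v5) only v3 is left, so v3 = True.
In (¬v3 ∨ ¬v4) only ¬v4 is left, so v4 = False.
In (v0 ∨ ¬v2 ∨ v4) only ¬v2 is left, so v2 = False.
All clauses satisfied.

v0 = False; v1 = True; v2 = False; v3 = True; v4 = False; v5 = False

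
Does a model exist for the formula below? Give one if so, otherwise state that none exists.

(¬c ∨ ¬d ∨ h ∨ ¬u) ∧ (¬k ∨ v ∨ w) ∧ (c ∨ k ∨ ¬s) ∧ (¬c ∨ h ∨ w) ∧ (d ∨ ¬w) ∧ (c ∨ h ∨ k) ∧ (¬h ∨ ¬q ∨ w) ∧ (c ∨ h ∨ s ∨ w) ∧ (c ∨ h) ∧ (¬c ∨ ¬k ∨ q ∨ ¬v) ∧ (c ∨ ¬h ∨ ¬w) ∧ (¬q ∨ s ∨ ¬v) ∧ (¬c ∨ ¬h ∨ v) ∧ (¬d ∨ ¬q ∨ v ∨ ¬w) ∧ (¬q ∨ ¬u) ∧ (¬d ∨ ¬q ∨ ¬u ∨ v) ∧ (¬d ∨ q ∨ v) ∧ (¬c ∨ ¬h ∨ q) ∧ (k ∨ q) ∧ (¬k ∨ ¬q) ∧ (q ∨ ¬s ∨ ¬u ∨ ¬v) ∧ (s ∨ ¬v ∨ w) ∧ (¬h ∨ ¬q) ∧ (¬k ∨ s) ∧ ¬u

Unit clause (¬u) forces u = False.
Set k = True.
  then (¬k ∨ ¬q) forces q = False.
  then (¬k ∨ s) forces s = True.
Try h = False:
  (c ∨ h) forces c = True.
  (¬c ∨ h ∨ w) forces w = True.
  (d ∨ ¬w) forces d = True.
  (¬c ∨ ¬k ∨ q ∨ ¬v) forces v = False.
  clause (¬d ∨ q ∨ v) is falsified — backtrack.
So h = True.
  then (¬c ∨ ¬h ∨ q) forces c = False.
  then (c ∨ ¬h ∨ ¬w) forces w = False.
  then (¬k ∨ v ∨ w) forces v = True.
Set d = False.
All clauses satisfied.

k: True, q: False, u: False, s: True, h: True, c: False, d: False, v: True, w: False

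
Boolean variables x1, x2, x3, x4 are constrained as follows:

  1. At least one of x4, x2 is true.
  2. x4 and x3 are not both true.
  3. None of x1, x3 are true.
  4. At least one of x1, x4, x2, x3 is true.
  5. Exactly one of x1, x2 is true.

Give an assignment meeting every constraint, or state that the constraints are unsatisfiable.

x1 = False; x2 = True; x3 = False; x4 = True

  (1) {x4, x2}: 2 true — at least one ✓
  (2) x4=T, x3=F — not both ✓
  (3) {x1, x3}: 0 true — none ✓
  (4) {x1, x4, x2, x3}: 2 true — at least one ✓
  (5) {x1, x2}: 1 true — exactly one ✓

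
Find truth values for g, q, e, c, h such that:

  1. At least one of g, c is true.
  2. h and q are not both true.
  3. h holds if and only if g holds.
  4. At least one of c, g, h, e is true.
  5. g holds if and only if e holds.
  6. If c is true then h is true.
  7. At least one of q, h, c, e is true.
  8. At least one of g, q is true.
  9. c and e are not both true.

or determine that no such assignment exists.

g=T, q=F, e=T, c=F, h=T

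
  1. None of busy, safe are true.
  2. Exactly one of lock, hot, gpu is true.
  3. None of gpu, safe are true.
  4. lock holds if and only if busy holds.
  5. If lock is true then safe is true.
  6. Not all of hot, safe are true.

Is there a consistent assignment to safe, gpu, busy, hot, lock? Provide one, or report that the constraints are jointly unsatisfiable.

safe: False; gpu: False; busy: False; hot: True; lock: False

  (1) {busy, safe}: 0 true — none ✓
  (2) {lock, hot, gpu}: 1 true — exactly one ✓
  (3) {gpu, safe}: 0 true — none ✓
  (4) lock=F, busy=F — same ✓
  (5) lock=F ⇒ safe: vacuous ✓
  (6) {hot, safe}: 1/2 true — not all ✓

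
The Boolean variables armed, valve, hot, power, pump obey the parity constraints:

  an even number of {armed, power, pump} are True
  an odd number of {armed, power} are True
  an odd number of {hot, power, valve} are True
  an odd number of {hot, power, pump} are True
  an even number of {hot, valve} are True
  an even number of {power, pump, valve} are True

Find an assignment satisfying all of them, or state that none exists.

No satisfying assignment exists.

Adding constraints 4, 5, 6 mod 2: every variable appears an even number of times on the left, so the left side is 0.
But the right sides sum to 1 (mod 2). 0 ≠ 1 — the system is inconsistent.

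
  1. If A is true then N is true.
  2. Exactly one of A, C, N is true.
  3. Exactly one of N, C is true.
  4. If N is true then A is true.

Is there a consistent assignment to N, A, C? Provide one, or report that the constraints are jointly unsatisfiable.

N = False; A = False; C = True

  (1) A=F ⇒ N: vacuous ✓
  (2) {A, C, N}: 1 true — exactly one ✓
  (3) {N, C}: 1 true — exactly one ✓
  (4) N=F ⇒ A: vacuous ✓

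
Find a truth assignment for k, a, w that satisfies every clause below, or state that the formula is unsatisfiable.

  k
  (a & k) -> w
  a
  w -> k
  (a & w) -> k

k=T, a=T, w=T

Unit clause (a) forces a = True.
Unit clause (k) forces k = True.
In (~a | ~k | w) only w is left, so w = True.
Check each clause:
  (a): a holds.
  (k): k holds.
  (~a | ~k | w): w holds.
  (k | ~w): k holds.
  (~a | k | ~w): k holds.
All clauses satisfied.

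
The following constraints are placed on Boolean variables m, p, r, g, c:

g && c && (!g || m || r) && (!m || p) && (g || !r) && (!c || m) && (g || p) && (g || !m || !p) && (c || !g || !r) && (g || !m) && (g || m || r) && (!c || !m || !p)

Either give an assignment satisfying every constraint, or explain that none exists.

UNSATISFIABLE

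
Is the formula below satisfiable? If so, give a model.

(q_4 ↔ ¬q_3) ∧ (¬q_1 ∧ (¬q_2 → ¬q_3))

q_1=F, q_2=T, q_3=F, q_4=T

  q_4 ↔ ¬q_3 = True
    ¬q_3 = True
  ¬q_1 ∧ (¬q_2 → ¬q_3) = True
    ¬q_1 = True
    ¬q_2 → ¬q_3 = True
      ¬q_2 = False
      ¬q_3 = True
Both conjuncts True, so the formula holds.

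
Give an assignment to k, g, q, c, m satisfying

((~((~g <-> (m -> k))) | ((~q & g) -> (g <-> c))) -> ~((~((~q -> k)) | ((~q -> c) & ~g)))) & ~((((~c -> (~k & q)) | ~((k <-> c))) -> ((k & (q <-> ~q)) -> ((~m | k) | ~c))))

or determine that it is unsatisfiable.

The conjunct ~((((~c -> (~k & q)) | ~((k <-> c))) -> ((k & (q <-> ~q)) -> ((~m | k) | ~c)))) is unsatisfiable on its own:
  k = True: this becomes ~(((c | ~c) -> True)) = False.
  k = False: this becomes ~((((~c -> q) | ~(~c)) -> True)) = False.
So the whole conjunction is unsatisfiable.

Unsatisfiable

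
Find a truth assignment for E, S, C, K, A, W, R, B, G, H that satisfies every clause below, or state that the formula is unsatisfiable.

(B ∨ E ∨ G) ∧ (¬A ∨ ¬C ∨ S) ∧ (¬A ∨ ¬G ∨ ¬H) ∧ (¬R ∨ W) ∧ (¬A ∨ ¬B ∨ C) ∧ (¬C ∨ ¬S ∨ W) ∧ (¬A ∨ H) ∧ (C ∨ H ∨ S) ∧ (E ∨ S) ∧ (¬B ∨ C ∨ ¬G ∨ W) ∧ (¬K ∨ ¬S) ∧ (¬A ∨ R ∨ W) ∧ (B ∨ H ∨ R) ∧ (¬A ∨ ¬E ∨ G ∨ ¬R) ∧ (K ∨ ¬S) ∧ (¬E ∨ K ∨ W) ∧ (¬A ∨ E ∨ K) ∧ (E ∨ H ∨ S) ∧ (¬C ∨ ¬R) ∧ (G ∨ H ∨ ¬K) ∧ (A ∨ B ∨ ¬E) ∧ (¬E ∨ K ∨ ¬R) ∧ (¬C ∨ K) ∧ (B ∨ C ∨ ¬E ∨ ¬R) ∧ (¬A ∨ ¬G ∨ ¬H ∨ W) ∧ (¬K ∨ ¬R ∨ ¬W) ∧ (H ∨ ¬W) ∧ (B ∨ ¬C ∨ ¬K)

Try E = False:
  (E ∨ S) forces S = True.
  (¬K ∨ ¬S) forces K = False.
  clause (K ∨ ¬S) is falsified — backtrack.
So E = True.
Set S = False.
Set C = False.
  then (C ∨ H ∨ S) forces H = True.
Set K = True.
Set A = False.
  then (A ∨ B ∨ ¬E) forces B = True.
Set W = True.
  then (¬K ∨ ¬R ∨ ¬W) forces R = False.
Set G = False.
All clauses satisfied.

E=T, S=F, C=F, K=T, A=F, W=T, R=F, B=T, G=F, H=T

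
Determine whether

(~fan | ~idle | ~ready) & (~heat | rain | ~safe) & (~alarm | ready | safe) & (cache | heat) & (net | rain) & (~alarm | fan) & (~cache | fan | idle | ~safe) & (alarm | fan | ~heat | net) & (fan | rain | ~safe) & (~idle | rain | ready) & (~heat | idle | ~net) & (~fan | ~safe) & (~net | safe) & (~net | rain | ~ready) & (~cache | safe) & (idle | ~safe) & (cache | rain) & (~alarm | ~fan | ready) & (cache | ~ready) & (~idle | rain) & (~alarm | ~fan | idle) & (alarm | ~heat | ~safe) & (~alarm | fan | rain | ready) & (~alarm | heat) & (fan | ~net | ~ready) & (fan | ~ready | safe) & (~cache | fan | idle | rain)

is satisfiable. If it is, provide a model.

Set cache = True.
  then (~cache | safe) forces safe = True.
  then (idle | ~safe) forces idle = True.
  then (~idle | rain) forces rain = True.
  then (~fan | ~safe) forces fan = False.
  then (~alarm | fan) forces alarm = False.
  then (alarm | ~heat | ~safe) forces heat = False.
Set ready = False.
Set net = True.
All clauses satisfied.

cache = True; ready = False; alarm = False; safe = True; heat = False; idle = True; fan = False; net = True; rain = True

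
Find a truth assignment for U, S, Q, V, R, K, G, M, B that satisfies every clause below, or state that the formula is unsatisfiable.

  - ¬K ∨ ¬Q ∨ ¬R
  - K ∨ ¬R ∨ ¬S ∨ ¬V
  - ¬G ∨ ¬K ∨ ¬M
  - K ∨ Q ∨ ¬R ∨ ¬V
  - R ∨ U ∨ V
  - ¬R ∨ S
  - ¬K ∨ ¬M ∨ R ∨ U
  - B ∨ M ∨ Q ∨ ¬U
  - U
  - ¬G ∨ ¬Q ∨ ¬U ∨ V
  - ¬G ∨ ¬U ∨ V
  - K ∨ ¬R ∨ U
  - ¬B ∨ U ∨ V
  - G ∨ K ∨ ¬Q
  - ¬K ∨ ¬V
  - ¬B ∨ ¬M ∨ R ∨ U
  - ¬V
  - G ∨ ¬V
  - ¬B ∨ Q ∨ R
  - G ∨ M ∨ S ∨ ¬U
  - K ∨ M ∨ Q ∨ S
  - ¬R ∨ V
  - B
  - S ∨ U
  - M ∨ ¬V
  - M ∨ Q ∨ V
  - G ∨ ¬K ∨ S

U = True, S = True, Q = True, V = False, R = False, K = True, G = False, M = False, B = True

Unit clause (U) forces U = True.
Unit clause (¬V) forces V = False.
In (¬R ∨ V) only ¬R is left, so R = False.
Unit clause (B) forces B = True.
In (¬G ∨ ¬U ∨ V) only ¬G is left, so G = False.
In (¬B ∨ Q ∨ R) only Q is left, so Q = True.
In (G ∨ K ∨ ¬Q) only K is left, so K = True.
In (G ∨ ¬K ∨ S) only S is left, so S = True.
Set M = False.
All clauses satisfied.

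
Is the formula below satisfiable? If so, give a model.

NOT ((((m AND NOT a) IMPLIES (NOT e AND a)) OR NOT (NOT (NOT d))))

m = True, d = True, e = False, a = False

  NOT ((((m AND NOT a) IMPLIES (NOT e AND a)) OR NOT (NOT (NOT d)))) = True
    ((m AND NOT a) IMPLIES (NOT e AND a)) OR NOT (NOT (NOT d)) = False
      (m AND NOT a) IMPLIES (NOT e AND a) = False
        m AND NOT a = True
          NOT a = True
        NOT e AND a = False
          NOT e = True
      NOT (NOT (NOT d)) = False
        NOT (NOT d) = True
          NOT d = False
The formula evaluates to True.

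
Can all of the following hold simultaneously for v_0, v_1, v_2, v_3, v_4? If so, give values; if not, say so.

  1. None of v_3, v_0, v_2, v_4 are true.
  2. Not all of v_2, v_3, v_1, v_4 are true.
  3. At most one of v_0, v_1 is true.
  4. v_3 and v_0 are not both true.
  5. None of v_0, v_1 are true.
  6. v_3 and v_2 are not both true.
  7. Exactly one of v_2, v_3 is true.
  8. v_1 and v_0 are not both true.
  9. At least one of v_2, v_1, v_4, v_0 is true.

Case v_2 = True:
  Constraint (1) is violated (v_2=T) — contradiction.
Case v_2 = False:
  (1) forces v_3 = False.
  Constraint (7) is violated (v_2=F, v_3=F) — contradiction.
Both cases fail — unsatisfiable.

UNSATISFIABLE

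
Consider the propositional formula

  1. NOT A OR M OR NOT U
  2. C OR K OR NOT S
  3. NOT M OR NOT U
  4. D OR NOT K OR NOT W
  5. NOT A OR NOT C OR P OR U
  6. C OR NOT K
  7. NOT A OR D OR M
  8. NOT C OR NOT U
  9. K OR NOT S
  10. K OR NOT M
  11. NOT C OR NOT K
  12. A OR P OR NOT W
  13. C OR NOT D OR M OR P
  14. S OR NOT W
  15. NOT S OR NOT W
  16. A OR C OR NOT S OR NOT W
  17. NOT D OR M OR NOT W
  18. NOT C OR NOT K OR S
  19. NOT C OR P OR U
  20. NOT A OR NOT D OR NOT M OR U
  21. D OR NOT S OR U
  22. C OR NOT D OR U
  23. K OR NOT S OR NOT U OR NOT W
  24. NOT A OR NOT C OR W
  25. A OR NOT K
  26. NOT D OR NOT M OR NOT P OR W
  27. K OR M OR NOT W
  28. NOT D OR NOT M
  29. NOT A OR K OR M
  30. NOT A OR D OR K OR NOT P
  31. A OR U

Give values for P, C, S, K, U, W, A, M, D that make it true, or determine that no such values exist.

P=T, C=F, S=F, K=F, U=T, W=F, A=F, M=F, D=F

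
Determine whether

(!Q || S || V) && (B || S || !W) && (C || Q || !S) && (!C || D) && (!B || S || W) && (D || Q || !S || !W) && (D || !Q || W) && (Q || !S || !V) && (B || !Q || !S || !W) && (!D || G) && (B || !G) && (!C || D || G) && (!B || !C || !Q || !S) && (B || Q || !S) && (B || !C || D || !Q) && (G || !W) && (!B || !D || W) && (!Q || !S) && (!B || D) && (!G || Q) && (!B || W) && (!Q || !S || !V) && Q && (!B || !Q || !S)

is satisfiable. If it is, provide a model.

B=T, S=F, Q=T, W=T, D=T, G=T, C=F, V=T

Unit clause (Q) forces Q = True.
In (!Q || !S) only !S is left, so S = False.
In (!Q || S || V) only V is left, so V = True.
Set B = True.
  then (!B || S || W) forces W = True.
  then (G || !W) forces G = True.
  then (!B || D) forces D = True.
Set C = False.
All clauses satisfied.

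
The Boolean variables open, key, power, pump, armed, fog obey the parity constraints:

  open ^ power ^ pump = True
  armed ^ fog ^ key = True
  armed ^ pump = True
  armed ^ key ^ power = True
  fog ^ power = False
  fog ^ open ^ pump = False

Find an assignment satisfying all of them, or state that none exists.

Adding constraints 1, 2, 4, 6 mod 2: every variable appears an even number of times on the left, so the left side is 0.
But the right sides sum to 1 (mod 2). 0 ≠ 1 — the system is inconsistent.

UNSATISFIABLE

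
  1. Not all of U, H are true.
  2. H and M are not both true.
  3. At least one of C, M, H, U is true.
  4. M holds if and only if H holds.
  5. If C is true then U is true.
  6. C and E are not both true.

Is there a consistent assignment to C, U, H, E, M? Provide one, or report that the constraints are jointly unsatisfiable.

C=F; U=T; H=F; E=T; M=F

  (1) {U, H}: 1/2 true — not all ✓
  (2) H=F, M=F — not both ✓
  (3) {C, M, H, U}: 1 true — at least one ✓
  (4) M=F, H=F — same ✓
  (5) C=F ⇒ U: vacuous ✓
  (6) C=F, E=T — not both ✓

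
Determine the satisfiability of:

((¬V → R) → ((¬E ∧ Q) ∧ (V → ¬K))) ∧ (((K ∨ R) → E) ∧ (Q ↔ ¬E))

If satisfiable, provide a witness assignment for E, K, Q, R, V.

E: True, K: False, Q: False, R: False, V: False

  (¬V → R) → ((¬E ∧ Q) ∧ (V → ¬K)) = True
    ¬V → R = False
      ¬V = True
    (¬E ∧ Q) ∧ (V → ¬K) = False
      ¬E ∧ Q = False
        ¬E = False
      V → ¬K = True
        ¬K = True
  ((K ∨ R) → E) ∧ (Q ↔ ¬E) = True
    (K ∨ R) → E = True
      K ∨ R = False
    Q ↔ ¬E = True
      ¬E = False
Both conjuncts True, so the formula holds.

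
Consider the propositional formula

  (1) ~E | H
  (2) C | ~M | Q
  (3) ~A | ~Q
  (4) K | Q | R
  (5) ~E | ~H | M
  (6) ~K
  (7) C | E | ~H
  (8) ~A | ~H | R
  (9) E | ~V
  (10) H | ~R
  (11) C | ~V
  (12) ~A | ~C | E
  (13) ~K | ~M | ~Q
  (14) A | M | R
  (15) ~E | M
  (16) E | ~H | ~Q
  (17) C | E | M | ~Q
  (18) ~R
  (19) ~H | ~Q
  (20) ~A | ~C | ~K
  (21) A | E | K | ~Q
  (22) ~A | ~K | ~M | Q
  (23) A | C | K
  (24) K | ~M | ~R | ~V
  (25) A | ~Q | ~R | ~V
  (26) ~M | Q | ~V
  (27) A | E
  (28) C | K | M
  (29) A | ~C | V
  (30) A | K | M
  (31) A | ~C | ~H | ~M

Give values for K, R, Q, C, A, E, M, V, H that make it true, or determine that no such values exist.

Case K = True:
  Clause (~K) is falsified — contradiction.
Case K = False:
  (~R) forces R = False.
  (K | Q | R) forces Q = True.
  (~A | ~Q) forces A = False.
  (A | M | R) forces M = True.
  (~H | ~Q) forces H = False.
  (~E | H) forces E = False.
  Clause (A | E | K | ~Q) is falsified — contradiction.
Both cases fail, so the formula is unsatisfiable.

Unsatisfiable — no assignment works.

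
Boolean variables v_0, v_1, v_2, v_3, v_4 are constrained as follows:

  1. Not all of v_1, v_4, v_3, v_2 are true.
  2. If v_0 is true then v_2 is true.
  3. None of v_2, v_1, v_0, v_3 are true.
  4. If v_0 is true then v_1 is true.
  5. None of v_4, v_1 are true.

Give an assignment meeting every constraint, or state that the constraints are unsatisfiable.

v_0 = False, v_1 = False, v_2 = False, v_3 = False, v_4 = False

  (1) {v_1, v_4, v_3, v_2}: 0/4 true — not all ✓
  (2) v_0=F ⇒ v_2: vacuous ✓
  (3) {v_2, v_1, v_0, v_3}: 0 true — none ✓
  (4) v_0=F ⇒ v_1: vacuous ✓
  (5) {v_4, v_1}: 0 true — none ✓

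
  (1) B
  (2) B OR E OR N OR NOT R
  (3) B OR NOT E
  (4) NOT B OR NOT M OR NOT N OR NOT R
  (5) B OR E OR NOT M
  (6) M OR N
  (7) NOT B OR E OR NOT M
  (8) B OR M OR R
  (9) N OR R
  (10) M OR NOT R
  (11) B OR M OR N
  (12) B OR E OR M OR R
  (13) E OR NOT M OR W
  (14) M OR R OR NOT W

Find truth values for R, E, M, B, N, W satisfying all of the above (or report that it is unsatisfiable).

Unit clause (B) forces B = True.
Set R = True.
  then (M OR NOT R) forces M = True.
  then (NOT B OR NOT M OR NOT N OR NOT R) forces N = False.
  then (NOT B OR E OR NOT M) forces E = True.
Set W = True.
All clauses satisfied.

R=T, E=T, M=T, B=T, N=F, W=T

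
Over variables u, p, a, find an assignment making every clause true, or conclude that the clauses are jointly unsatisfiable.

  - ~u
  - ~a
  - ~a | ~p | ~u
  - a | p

u: False, p: True, a: False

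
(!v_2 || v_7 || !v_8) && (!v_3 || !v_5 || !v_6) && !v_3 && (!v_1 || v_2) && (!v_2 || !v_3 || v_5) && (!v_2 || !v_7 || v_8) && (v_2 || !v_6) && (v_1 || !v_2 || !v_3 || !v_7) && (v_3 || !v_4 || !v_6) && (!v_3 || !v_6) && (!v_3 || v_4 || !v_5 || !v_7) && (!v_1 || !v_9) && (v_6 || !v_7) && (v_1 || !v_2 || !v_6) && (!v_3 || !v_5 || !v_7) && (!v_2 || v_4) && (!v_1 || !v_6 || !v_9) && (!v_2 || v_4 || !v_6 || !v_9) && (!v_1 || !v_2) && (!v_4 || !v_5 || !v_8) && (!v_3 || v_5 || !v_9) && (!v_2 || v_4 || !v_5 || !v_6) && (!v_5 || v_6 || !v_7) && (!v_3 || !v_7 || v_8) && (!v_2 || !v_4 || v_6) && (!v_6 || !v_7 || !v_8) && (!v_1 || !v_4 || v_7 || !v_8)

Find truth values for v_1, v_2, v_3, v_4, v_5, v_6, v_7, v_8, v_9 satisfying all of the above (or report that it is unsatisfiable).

v_1: False, v_2: False, v_3: False, v_4: True, v_5: True, v_6: False, v_7: False, v_8: False, v_9: True

Unit clause (!v_3) forces v_3 = False.
Try v_1 = True:
  (!v_1 || v_2) forces v_2 = True.
  clause (!v_1 || !v_2) is falsified — backtrack.
So v_1 = False.
Set v_2 = False.
  then (v_2 || !v_6) forces v_6 = False.
  then (v_6 || !v_7) forces v_7 = False.
Set v_4 = True.
Set v_5 = True.
  then (!v_4 || !v_5 || !v_8) forces v_8 = False.
Set v_9 = True.
All clauses satisfied.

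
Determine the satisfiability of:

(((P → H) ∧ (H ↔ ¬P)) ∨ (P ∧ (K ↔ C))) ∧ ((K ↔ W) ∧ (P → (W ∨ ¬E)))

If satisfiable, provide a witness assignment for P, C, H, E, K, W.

P = True, C = False, H = True, E = False, K = False, W = False

  ((P → H) ∧ (H ↔ ¬P)) ∨ (P ∧ (K ↔ C)) = True
    (P → H) ∧ (H ↔ ¬P) = False
      P → H = True
      H ↔ ¬P = False
        ¬P = False
    P ∧ (K ↔ C) = True
      K ↔ C = True
  (K ↔ W) ∧ (P → (W ∨ ¬E)) = True
    K ↔ W = True
    P → (W ∨ ¬E) = True
      W ∨ ¬E = True
        ¬E = True
Both conjuncts True, so the formula holds.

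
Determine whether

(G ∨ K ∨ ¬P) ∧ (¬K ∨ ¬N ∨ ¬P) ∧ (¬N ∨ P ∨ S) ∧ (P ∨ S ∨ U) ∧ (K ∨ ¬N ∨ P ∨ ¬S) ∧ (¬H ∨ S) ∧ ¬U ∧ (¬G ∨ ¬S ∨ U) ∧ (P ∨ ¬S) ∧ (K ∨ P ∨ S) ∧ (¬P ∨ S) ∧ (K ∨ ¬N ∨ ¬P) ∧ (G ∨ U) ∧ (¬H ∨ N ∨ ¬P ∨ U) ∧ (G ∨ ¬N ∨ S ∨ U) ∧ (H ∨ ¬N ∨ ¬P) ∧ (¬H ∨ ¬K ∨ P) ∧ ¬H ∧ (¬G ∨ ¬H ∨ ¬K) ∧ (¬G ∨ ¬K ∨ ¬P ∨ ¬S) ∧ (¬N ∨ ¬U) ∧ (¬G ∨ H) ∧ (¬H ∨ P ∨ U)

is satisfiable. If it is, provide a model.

The formula is unsatisfiable.

Case H = True:
  Clause (¬H) is falsified — contradiction.
Case H = False:
  (¬U) forces U = False.
  (G ∨ U) forces G = True.
  Clause (¬G ∨ H) is falsified — contradiction.
Both cases fail, so the formula is unsatisfiable.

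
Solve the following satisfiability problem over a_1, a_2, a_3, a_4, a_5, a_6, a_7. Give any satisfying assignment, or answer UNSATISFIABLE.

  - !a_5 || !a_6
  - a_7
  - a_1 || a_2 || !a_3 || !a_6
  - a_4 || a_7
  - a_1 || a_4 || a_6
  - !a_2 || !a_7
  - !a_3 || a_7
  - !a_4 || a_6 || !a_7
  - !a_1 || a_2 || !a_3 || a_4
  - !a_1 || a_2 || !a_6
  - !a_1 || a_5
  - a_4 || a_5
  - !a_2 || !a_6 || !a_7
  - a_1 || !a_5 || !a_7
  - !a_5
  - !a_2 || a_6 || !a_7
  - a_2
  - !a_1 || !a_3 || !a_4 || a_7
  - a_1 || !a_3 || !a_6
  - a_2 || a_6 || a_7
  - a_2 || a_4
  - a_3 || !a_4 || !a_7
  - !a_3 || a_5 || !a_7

Case a_2 = True:
  (a_7) forces a_7 = True.
  Clause (!a_2 || !a_7) is falsified — contradiction.
Case a_2 = False:
  Clause (a_2) is falsified — contradiction.
Both cases fail, so the formula is unsatisfiable.

UNSATISFIABLE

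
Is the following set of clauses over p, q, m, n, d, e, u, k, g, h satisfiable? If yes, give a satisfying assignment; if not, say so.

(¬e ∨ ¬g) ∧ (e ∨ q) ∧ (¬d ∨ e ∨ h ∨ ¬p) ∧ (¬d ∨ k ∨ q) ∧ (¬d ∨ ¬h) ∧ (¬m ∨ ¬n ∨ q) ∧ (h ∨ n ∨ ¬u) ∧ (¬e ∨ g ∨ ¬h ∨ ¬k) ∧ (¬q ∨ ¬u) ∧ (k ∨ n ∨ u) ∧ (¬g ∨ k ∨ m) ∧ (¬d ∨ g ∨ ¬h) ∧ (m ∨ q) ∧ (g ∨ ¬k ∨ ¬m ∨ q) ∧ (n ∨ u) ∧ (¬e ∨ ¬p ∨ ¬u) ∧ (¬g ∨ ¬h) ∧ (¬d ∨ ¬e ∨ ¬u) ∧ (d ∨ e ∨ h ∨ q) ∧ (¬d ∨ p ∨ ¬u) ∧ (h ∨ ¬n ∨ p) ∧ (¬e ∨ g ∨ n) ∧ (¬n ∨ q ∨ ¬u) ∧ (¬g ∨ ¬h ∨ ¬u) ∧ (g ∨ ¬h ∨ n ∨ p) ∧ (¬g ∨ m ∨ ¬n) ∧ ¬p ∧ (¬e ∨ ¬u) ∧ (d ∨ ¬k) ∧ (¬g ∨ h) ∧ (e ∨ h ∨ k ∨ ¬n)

p = False, q = True, m = True, n = True, d = False, e = True, u = False, k = False, g = False, h = True

Unit clause (¬p) forces p = False.
Try q = False:
  (e ∨ q) forces e = True.
  (¬e ∨ ¬g) forces g = False.
  (m ∨ q) forces m = True.
  (¬m ∨ ¬n ∨ q) forces n = False.
  clause (¬e ∨ g ∨ n) is falsified — backtrack.
So q = True.
  then (¬q ∨ ¬u) forces u = False.
  then (n ∨ u) forces n = True.
  then (h ∨ ¬n ∨ p) forces h = True.
  then (¬d ∨ ¬h) forces d = False.
  then (¬g ∨ ¬h) forces g = False.
  then (d ∨ ¬k) forces k = False.
Set m = True.
Set e = True.
All clauses satisfied.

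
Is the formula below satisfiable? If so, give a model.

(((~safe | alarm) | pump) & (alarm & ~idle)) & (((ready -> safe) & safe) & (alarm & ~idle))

ready = True, pump = True, safe = True, alarm = True, idle = False

  ((~safe | alarm) | pump) & (alarm & ~idle) = True
    (~safe | alarm) | pump = True
      ~safe | alarm = True
        ~safe = False
    alarm & ~idle = True
      ~idle = True
  ((ready -> safe) & safe) & (alarm & ~idle) = True
    (ready -> safe) & safe = True
      ready -> safe = True
    alarm & ~idle = True
      ~idle = True
Both conjuncts True, so the formula holds.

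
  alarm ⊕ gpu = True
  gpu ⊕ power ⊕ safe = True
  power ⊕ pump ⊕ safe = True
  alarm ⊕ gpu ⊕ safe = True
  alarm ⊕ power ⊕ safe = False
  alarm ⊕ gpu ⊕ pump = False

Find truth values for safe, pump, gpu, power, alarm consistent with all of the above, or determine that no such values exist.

safe = False, pump = True, gpu = True, power = False, alarm = False

alarm ⊕ gpu = F ⊕ T = True ✓
gpu ⊕ power ⊕ safe = T ⊕ F ⊕ F = True ✓
power ⊕ pump ⊕ safe = F ⊕ T ⊕ F = True ✓
alarm ⊕ gpu ⊕ safe = F ⊕ T ⊕ F = True ✓
alarm ⊕ power ⊕ safe = F ⊕ F ⊕ F = False ✓
alarm ⊕ gpu ⊕ pump = F ⊕ T ⊕ T = False ✓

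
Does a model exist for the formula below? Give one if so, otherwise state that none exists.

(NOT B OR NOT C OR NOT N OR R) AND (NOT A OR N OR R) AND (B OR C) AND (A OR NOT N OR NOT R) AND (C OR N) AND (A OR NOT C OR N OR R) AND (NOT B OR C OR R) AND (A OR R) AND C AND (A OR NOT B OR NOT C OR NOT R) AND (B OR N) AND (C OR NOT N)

A=T, N=F, R=T, C=T, B=T

Unit clause (C) forces C = True.
Set A = True.
Set N = False.
  then (NOT A OR N OR R) forces R = True.
  then (B OR N) forces B = True.
All clauses satisfied.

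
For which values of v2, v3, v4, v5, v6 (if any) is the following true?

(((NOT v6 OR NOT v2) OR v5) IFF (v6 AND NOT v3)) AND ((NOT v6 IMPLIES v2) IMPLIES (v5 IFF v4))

v2=T, v3=F, v4=T, v5=T, v6=T

  ((NOT v6 OR NOT v2) OR v5) IFF (v6 AND NOT v3) = True
    (NOT v6 OR NOT v2) OR v5 = True
      NOT v6 OR NOT v2 = False
        NOT v6 = False
        NOT v2 = False
    v6 AND NOT v3 = True
      NOT v3 = True
  (NOT v6 IMPLIES v2) IMPLIES (v5 IFF v4) = True
    NOT v6 IMPLIES v2 = True
      NOT v6 = False
    v5 IFF v4 = True
Both conjuncts True, so the formula holds.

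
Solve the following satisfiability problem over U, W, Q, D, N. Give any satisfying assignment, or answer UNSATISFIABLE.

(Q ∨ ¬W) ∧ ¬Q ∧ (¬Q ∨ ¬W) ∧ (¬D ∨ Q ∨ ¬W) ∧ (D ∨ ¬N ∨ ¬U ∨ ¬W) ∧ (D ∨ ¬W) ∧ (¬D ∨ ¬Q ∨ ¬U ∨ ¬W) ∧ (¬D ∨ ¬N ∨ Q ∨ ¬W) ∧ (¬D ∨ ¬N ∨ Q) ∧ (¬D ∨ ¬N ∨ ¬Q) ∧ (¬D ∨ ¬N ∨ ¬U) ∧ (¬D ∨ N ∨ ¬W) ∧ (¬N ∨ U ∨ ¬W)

U = True; W = False; Q = False; D = False; N = True

Unit clause (¬Q) forces Q = False.
In (Q ∨ ¬W) only ¬W is left, so W = False.
Set U = True.
Set D = False.
Set N = True.
All clauses satisfied.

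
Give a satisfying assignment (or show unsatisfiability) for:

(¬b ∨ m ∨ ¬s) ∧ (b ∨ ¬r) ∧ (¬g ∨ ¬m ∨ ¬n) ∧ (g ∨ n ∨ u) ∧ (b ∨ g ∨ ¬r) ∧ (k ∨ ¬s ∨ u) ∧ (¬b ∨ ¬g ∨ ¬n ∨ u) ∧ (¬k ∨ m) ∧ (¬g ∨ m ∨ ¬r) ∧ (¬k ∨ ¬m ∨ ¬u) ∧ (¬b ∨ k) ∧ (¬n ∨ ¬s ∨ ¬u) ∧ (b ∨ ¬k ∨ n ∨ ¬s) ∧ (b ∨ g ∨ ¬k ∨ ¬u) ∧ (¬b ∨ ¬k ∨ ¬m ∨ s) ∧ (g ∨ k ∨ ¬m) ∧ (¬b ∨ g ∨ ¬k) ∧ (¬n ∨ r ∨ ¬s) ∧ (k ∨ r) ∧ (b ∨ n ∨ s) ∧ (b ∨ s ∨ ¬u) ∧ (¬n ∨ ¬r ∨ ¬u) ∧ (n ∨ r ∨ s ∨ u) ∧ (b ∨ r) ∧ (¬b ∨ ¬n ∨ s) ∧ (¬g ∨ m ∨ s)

u: False, k: True, g: True, r: False, m: True, n: False, b: True, s: True

Set u = False.
Set k = True.
  then (¬k ∨ m) forces m = True.
Try g = False:
  (g ∨ n ∨ u) forces n = True.
  (¬b ∨ g ∨ ¬k) forces b = False.
  (b ∨ ¬r) forces r = False.
  clause (b ∨ r) is falsified — backtrack.
So g = True.
  then (¬g ∨ ¬m ∨ ¬n) forces n = False.
Set r = False.
  then (n ∨ r ∨ s ∨ u) forces s = True.
  then (b ∨ r) forces b = True.
All clauses satisfied.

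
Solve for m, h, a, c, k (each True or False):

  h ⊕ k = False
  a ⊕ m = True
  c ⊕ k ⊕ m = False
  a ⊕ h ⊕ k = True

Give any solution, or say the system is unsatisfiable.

m = False, h = False, a = True, c = False, k = False

h ⊕ k = F ⊕ F = False ✓
a ⊕ m = T ⊕ F = True ✓
c ⊕ k ⊕ m = F ⊕ F ⊕ F = False ✓
a ⊕ h ⊕ k = T ⊕ F ⊕ F = True ✓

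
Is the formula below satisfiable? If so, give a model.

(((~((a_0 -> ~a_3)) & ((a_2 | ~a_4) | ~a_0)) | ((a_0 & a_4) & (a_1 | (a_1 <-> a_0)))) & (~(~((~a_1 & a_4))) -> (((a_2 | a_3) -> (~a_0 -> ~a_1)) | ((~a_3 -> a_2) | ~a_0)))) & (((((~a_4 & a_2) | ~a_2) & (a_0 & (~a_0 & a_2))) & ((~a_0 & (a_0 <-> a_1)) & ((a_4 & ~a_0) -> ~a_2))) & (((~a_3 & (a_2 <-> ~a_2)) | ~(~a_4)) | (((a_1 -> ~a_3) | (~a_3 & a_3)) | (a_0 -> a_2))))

Unsatisfiable

Case a_0 = True: the conjunct ~a_0 is False.
Case a_0 = False: the conjunct (~((a_0 -> ~a_3)) & ((a_2 | ~a_4) | ~a_0)) | ((a_0 & a_4) & (a_1 | (a_1 <-> a_0))) becomes (False & True) | (False & (a_1 | ~a_1)) = False.
Both cases fail — unsatisfiable.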